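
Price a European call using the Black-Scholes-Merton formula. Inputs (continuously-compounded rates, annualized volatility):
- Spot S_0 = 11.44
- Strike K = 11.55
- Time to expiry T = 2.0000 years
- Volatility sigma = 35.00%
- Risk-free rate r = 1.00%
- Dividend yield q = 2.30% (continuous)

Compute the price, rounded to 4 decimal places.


Answer: Price = 1.9820

Derivation:
d1 = (ln(S/K) + (r - q + 0.5*sigma^2) * T) / (sigma * sqrt(T)) = 0.17562623
d2 = d1 - sigma * sqrt(T) = -0.31934852
exp(-rT) = 0.98019867; exp(-qT) = 0.95504196
C = S_0 * exp(-qT) * N(d1) - K * exp(-rT) * N(d2)
N(d1) = 0.56970620; N(d2) = 0.37473112
C = 11.4400 * 0.95504196 * 0.56970620 - 11.5500 * 0.98019867 * 0.37473112 = 1.9820


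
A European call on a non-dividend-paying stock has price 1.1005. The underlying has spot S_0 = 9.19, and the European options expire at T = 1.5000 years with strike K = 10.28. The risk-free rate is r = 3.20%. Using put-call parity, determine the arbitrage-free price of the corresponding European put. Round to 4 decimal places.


Put-call parity: C - P = S_0 * exp(-qT) - K * exp(-rT).
S_0 * exp(-qT) = 9.1900 * 1.00000000 = 9.19000000
K * exp(-rT) = 10.2800 * 0.95313379 = 9.79821533
P = C - S*exp(-qT) + K*exp(-rT)
P = 1.1005 - 9.19000000 + 9.79821533 = 1.7087

Answer: Put price = 1.7087


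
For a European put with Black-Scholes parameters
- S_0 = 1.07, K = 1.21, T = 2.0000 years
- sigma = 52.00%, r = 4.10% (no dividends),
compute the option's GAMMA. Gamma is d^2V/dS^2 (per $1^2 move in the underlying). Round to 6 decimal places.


d1 = 0.3119949422; d2 = -0.4233961103
phi(d1) = 0.3799905271; exp(-qT) = 1.0000000000; exp(-rT) = 0.9212719587
Gamma = exp(-qT) * phi(d1) / (S * sigma * sqrt(T)) = 1.0000000000 * 0.3799905271 / (1.0700 * 0.5200 * 1.4142135624) = 0.482915

Answer: Gamma = 0.482915


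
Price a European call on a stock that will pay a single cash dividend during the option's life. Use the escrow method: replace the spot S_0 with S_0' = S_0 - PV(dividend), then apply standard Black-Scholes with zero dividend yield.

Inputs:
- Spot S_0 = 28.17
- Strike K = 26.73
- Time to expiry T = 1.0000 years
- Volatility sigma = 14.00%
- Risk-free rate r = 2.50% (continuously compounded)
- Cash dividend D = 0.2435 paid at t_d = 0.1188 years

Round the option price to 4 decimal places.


PV(D) = D * exp(-r * t_d) = 0.2435 * 0.99703441 = 0.24277788
S_0' = S_0 - PV(D) = 28.1700 - 0.24277788 = 27.92722212
d1 = (ln(S_0'/K) + (r + sigma^2/2)*T) / (sigma*sqrt(T)) = 0.56153847
d2 = d1 - sigma*sqrt(T) = 0.42153847
exp(-rT) = 0.97530991
N(d1) = 0.71278474; N(d2) = 0.66331904
C = S_0' * N(d1) - K * exp(-rT) * N(d2) = 27.92722212 * 0.71278474 - 26.7300 * 0.97530991 * 0.66331904 = 2.6133

Answer: Price = 2.6133


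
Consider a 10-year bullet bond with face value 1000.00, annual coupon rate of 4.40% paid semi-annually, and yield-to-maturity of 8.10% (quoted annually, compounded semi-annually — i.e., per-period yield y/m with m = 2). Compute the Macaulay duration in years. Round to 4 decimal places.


Answer: Macaulay duration = 7.8546 years

Derivation:
Coupon per period c = face * coupon_rate / m = 22.000000
Periods per year m = 2; per-period yield y/m = 0.040500
Number of cashflows N = 20
Cashflows (t years, CF_t, discount factor 1/(1+y/m)^(m*t), PV):
  t = 0.5000: CF_t = 22.000000, DF = 0.961076, PV = 21.143681
  t = 1.0000: CF_t = 22.000000, DF = 0.923668, PV = 20.320693
  t = 1.5000: CF_t = 22.000000, DF = 0.887715, PV = 19.529738
  t = 2.0000: CF_t = 22.000000, DF = 0.853162, PV = 18.769571
  t = 2.5000: CF_t = 22.000000, DF = 0.819954, PV = 18.038992
  t = 3.0000: CF_t = 22.000000, DF = 0.788039, PV = 17.336849
  t = 3.5000: CF_t = 22.000000, DF = 0.757365, PV = 16.662037
  t = 4.0000: CF_t = 22.000000, DF = 0.727886, PV = 16.013490
  t = 4.5000: CF_t = 22.000000, DF = 0.699554, PV = 15.390188
  t = 5.0000: CF_t = 22.000000, DF = 0.672325, PV = 14.791146
  t = 5.5000: CF_t = 22.000000, DF = 0.646156, PV = 14.215422
  t = 6.0000: CF_t = 22.000000, DF = 0.621005, PV = 13.662106
  t = 6.5000: CF_t = 22.000000, DF = 0.596833, PV = 13.130328
  t = 7.0000: CF_t = 22.000000, DF = 0.573602, PV = 12.619249
  t = 7.5000: CF_t = 22.000000, DF = 0.551276, PV = 12.128062
  t = 8.0000: CF_t = 22.000000, DF = 0.529818, PV = 11.655994
  t = 8.5000: CF_t = 22.000000, DF = 0.509196, PV = 11.202301
  t = 9.0000: CF_t = 22.000000, DF = 0.489376, PV = 10.766267
  t = 9.5000: CF_t = 22.000000, DF = 0.470328, PV = 10.347205
  t = 10.0000: CF_t = 1022.000000, DF = 0.452021, PV = 461.965140
Price P = sum_t PV_t = 749.688461
Macaulay numerator sum_t t * PV_t:
  t * PV_t at t = 0.5000: 10.571840
  t * PV_t at t = 1.0000: 20.320693
  t * PV_t at t = 1.5000: 29.294608
  t * PV_t at t = 2.0000: 37.539142
  t * PV_t at t = 2.5000: 45.097479
  t * PV_t at t = 3.0000: 52.010548
  t * PV_t at t = 3.5000: 58.317129
  t * PV_t at t = 4.0000: 64.053962
  t * PV_t at t = 4.5000: 69.255845
  t * PV_t at t = 5.0000: 73.955732
  t * PV_t at t = 5.5000: 78.184820
  t * PV_t at t = 6.0000: 81.972639
  t * PV_t at t = 6.5000: 85.347133
  t * PV_t at t = 7.0000: 88.334740
  t * PV_t at t = 7.5000: 90.960466
  t * PV_t at t = 8.0000: 93.247955
  t * PV_t at t = 8.5000: 95.219560
  t * PV_t at t = 9.0000: 96.896406
  t * PV_t at t = 9.5000: 98.298452
  t * PV_t at t = 10.0000: 4619.651400
Macaulay duration D = (sum_t t * PV_t) / P = 5888.530549 / 749.688461 = 7.854637


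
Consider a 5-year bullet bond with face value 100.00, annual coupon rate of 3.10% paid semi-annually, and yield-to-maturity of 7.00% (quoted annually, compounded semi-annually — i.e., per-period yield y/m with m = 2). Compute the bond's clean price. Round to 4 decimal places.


Coupon per period c = face * coupon_rate / m = 1.550000
Periods per year m = 2; per-period yield y/m = 0.035000
Number of cashflows N = 10
Cashflows (t years, CF_t, discount factor 1/(1+y/m)^(m*t), PV):
  t = 0.5000: CF_t = 1.550000, DF = 0.966184, PV = 1.497585
  t = 1.0000: CF_t = 1.550000, DF = 0.933511, PV = 1.446942
  t = 1.5000: CF_t = 1.550000, DF = 0.901943, PV = 1.398011
  t = 2.0000: CF_t = 1.550000, DF = 0.871442, PV = 1.350735
  t = 2.5000: CF_t = 1.550000, DF = 0.841973, PV = 1.305058
  t = 3.0000: CF_t = 1.550000, DF = 0.813501, PV = 1.260926
  t = 3.5000: CF_t = 1.550000, DF = 0.785991, PV = 1.218286
  t = 4.0000: CF_t = 1.550000, DF = 0.759412, PV = 1.177088
  t = 4.5000: CF_t = 1.550000, DF = 0.733731, PV = 1.137283
  t = 5.0000: CF_t = 101.550000, DF = 0.708919, PV = 71.990706
Price P = sum_t PV_t = 83.782620

Answer: Price = 83.7826


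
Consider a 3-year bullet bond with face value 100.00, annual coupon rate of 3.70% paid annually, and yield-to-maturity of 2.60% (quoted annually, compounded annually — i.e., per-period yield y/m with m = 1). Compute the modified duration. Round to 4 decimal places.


Answer: Modified duration = 2.8226

Derivation:
Coupon per period c = face * coupon_rate / m = 3.700000
Periods per year m = 1; per-period yield y/m = 0.026000
Number of cashflows N = 3
Cashflows (t years, CF_t, discount factor 1/(1+y/m)^(m*t), PV):
  t = 1.0000: CF_t = 3.700000, DF = 0.974659, PV = 3.606238
  t = 2.0000: CF_t = 3.700000, DF = 0.949960, PV = 3.514852
  t = 3.0000: CF_t = 103.700000, DF = 0.925887, PV = 96.014467
Price P = sum_t PV_t = 103.135556
First compute Macaulay numerator sum_t t * PV_t:
  t * PV_t at t = 1.0000: 3.606238
  t * PV_t at t = 2.0000: 7.029703
  t * PV_t at t = 3.0000: 288.043400
Macaulay duration D = 298.679341 / 103.135556 = 2.895988
Modified duration = D / (1 + y/m) = 2.895988 / (1 + 0.026000) = 2.822600


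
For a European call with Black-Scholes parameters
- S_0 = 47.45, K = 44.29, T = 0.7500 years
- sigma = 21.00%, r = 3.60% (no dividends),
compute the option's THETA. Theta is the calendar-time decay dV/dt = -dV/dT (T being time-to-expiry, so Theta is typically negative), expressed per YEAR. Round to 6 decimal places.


d1 = 0.6183427273; d2 = 0.4364773925
phi(d1) = 0.3295219216; exp(-qT) = 1.0000000000; exp(-rT) = 0.9733612415
Theta = -S*exp(-qT)*phi(d1)*sigma/(2*sqrt(T)) - r*K*exp(-rT)*N(d2) + q*S*exp(-qT)*N(d1)
N(d1) = 0.7318252788; N(d2) = 0.6687548008; sqrt(T) = 0.8660254038
Term 1 = -47.4500 * 1.0000000000 * 0.3295219216 * 0.2100 / (2 * 0.8660254038) = -1.8957418416
Term 2 = -0.0360 * 44.2900 * 0.9733612415 * 0.6687548008 = -1.0378847786
Term 3 = 0 (no dividend yield, q = 0)
Theta = -1.8957418416 + (-1.0378847786) + (0.0000000000) = -2.933627

Answer: Theta = -2.933627


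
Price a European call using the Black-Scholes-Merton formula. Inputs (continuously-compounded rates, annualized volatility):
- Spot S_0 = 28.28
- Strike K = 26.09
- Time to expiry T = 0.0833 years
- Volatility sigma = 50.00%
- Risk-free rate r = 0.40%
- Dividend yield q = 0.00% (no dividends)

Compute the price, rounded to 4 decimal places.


Answer: Price = 2.9019

Derivation:
d1 = (ln(S/K) + (r - q + 0.5*sigma^2) * T) / (sigma * sqrt(T)) = 0.63300718
d2 = d1 - sigma * sqrt(T) = 0.48869849
exp(-rT) = 0.99966686; exp(-qT) = 1.00000000
C = S_0 * exp(-qT) * N(d1) - K * exp(-rT) * N(d2)
N(d1) = 0.73663552; N(d2) = 0.68747241
C = 28.2800 * 1.00000000 * 0.73663552 - 26.0900 * 0.99966686 * 0.68747241 = 2.9019


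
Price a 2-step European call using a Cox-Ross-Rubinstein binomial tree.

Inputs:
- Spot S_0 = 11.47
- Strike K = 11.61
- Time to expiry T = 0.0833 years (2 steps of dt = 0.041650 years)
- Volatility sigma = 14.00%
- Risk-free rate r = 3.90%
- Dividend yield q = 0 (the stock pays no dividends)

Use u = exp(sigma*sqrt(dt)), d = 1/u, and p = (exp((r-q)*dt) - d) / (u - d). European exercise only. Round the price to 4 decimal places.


dt = T/N = 0.041650
u = exp(sigma*sqrt(dt)) = 1.028984; d = 1/u = 0.971833
p = (exp((r-q)*dt) - d) / (u - d) = 0.521303
Discount per step: exp(-r*dt) = 0.998377
Stock lattice S(k, i) with i counting down-moves:
  k=0: S(0,0) = 11.4700
  k=1: S(1,0) = 11.8024; S(1,1) = 11.1469
  k=2: S(2,0) = 12.1445; S(2,1) = 11.4700; S(2,2) = 10.8329
Terminal payoffs V(N, i) = max(S_T - K, 0):
  V(2,0) = 0.534523; V(2,1) = 0.000000; V(2,2) = 0.000000
Backward induction: V(k, i) = exp(-r*dt) * [p * V(k+1, i) + (1-p) * V(k+1, i+1)].
  V(1,0) = exp(-r*dt) * [p*0.534523 + (1-p)*0.000000] = 0.278196
  V(1,1) = exp(-r*dt) * [p*0.000000 + (1-p)*0.000000] = 0.000000
  V(0,0) = exp(-r*dt) * [p*0.278196 + (1-p)*0.000000] = 0.144789

Answer: Price = V(0,0) = 0.1448


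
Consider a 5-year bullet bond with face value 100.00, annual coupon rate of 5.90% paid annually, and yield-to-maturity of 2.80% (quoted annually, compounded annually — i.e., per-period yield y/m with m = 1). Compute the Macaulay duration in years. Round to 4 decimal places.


Answer: Macaulay duration = 4.5113 years

Derivation:
Coupon per period c = face * coupon_rate / m = 5.900000
Periods per year m = 1; per-period yield y/m = 0.028000
Number of cashflows N = 5
Cashflows (t years, CF_t, discount factor 1/(1+y/m)^(m*t), PV):
  t = 1.0000: CF_t = 5.900000, DF = 0.972763, PV = 5.739300
  t = 2.0000: CF_t = 5.900000, DF = 0.946267, PV = 5.582976
  t = 3.0000: CF_t = 5.900000, DF = 0.920493, PV = 5.430911
  t = 4.0000: CF_t = 5.900000, DF = 0.895422, PV = 5.282987
  t = 5.0000: CF_t = 105.900000, DF = 0.871033, PV = 92.242356
Price P = sum_t PV_t = 114.278530
Macaulay numerator sum_t t * PV_t:
  t * PV_t at t = 1.0000: 5.739300
  t * PV_t at t = 2.0000: 11.165953
  t * PV_t at t = 3.0000: 16.292732
  t * PV_t at t = 4.0000: 21.131949
  t * PV_t at t = 5.0000: 461.211780
Macaulay duration D = (sum_t t * PV_t) / P = 515.541713 / 114.278530 = 4.511274


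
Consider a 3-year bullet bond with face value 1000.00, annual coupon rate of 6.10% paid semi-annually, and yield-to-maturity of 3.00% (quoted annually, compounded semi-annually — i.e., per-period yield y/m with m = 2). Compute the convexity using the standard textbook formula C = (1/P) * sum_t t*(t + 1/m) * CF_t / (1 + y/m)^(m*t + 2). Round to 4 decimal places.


Answer: Convexity = 9.2745

Derivation:
Coupon per period c = face * coupon_rate / m = 30.500000
Periods per year m = 2; per-period yield y/m = 0.015000
Number of cashflows N = 6
Cashflows (t years, CF_t, discount factor 1/(1+y/m)^(m*t), PV):
  t = 0.5000: CF_t = 30.500000, DF = 0.985222, PV = 30.049261
  t = 1.0000: CF_t = 30.500000, DF = 0.970662, PV = 29.605183
  t = 1.5000: CF_t = 30.500000, DF = 0.956317, PV = 29.167668
  t = 2.0000: CF_t = 30.500000, DF = 0.942184, PV = 28.736619
  t = 2.5000: CF_t = 30.500000, DF = 0.928260, PV = 28.311940
  t = 3.0000: CF_t = 1030.500000, DF = 0.914542, PV = 942.435729
Price P = sum_t PV_t = 1088.306401
Convexity numerator sum_t t*(t + 1/m) * CF_t / (1+y/m)^(m*t + 2):
  t = 0.5000: term = 14.583834
  t = 1.0000: term = 43.104929
  t = 1.5000: term = 84.935820
  t = 2.0000: term = 139.467684
  t = 2.5000: term = 206.109878
  t = 3.0000: term = 9605.256287
Convexity = (1/P) * sum = 10093.458432 / 1088.306401 = 9.274464


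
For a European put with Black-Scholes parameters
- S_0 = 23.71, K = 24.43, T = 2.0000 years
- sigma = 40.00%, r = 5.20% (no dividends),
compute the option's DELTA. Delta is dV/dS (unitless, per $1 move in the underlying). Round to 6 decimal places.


d1 = 0.4138077534; d2 = -0.1518776716
phi(d1) = 0.3662068426; exp(-qT) = 1.0000000000; exp(-rT) = 0.9012252974
N(-d1) = 0.3395074527
Delta = -exp(-qT) * N(-d1) = -1.0000000000 * 0.3395074527 = -0.339507

Answer: Delta = -0.339507


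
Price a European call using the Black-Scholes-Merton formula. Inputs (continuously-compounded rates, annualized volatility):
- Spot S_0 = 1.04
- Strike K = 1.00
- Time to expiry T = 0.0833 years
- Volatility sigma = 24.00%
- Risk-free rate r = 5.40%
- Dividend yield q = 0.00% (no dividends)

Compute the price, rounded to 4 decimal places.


Answer: Price = 0.0558

Derivation:
d1 = (ln(S/K) + (r - q + 0.5*sigma^2) * T) / (sigma * sqrt(T)) = 0.66578849
d2 = d1 - sigma * sqrt(T) = 0.59652031
exp(-rT) = 0.99551190; exp(-qT) = 1.00000000
C = S_0 * exp(-qT) * N(d1) - K * exp(-rT) * N(d2)
N(d1) = 0.74722685; N(d2) = 0.72458616
C = 1.0400 * 1.00000000 * 0.74722685 - 1.0000 * 0.99551190 * 0.72458616 = 0.0558


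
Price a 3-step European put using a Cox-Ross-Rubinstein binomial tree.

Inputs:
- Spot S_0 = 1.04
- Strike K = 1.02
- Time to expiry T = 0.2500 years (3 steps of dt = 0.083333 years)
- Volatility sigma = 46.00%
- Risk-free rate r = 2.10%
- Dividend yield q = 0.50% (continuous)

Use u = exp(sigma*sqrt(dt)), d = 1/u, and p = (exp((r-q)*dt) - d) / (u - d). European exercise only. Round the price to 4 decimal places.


Answer: Price = V(0,0) = 0.0901

Derivation:
dt = T/N = 0.083333
u = exp(sigma*sqrt(dt)) = 1.142011; d = 1/u = 0.875648
p = (exp((r-q)*dt) - d) / (u - d) = 0.471860
Discount per step: exp(-r*dt) = 0.998252
Stock lattice S(k, i) with i counting down-moves:
  k=0: S(0,0) = 1.0400
  k=1: S(1,0) = 1.1877; S(1,1) = 0.9107
  k=2: S(2,0) = 1.3564; S(2,1) = 1.0400; S(2,2) = 0.7974
  k=3: S(3,0) = 1.5490; S(3,1) = 1.1877; S(3,2) = 0.9107; S(3,3) = 0.6983
Terminal payoffs V(N, i) = max(K - S_T, 0):
  V(3,0) = 0.000000; V(3,1) = 0.000000; V(3,2) = 0.109326; V(3,3) = 0.321731
Backward induction: V(k, i) = exp(-r*dt) * [p * V(k+1, i) + (1-p) * V(k+1, i+1)].
  V(2,0) = exp(-r*dt) * [p*0.000000 + (1-p)*0.000000] = 0.000000
  V(2,1) = exp(-r*dt) * [p*0.000000 + (1-p)*0.109326] = 0.057638
  V(2,2) = exp(-r*dt) * [p*0.109326 + (1-p)*0.321731] = 0.221118
  V(1,0) = exp(-r*dt) * [p*0.000000 + (1-p)*0.057638] = 0.030388
  V(1,1) = exp(-r*dt) * [p*0.057638 + (1-p)*0.221118] = 0.143727
  V(0,0) = exp(-r*dt) * [p*0.030388 + (1-p)*0.143727] = 0.090089


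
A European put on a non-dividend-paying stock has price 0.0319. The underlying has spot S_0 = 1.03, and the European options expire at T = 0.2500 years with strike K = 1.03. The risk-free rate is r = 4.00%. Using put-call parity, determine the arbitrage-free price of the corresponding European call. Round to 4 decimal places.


Put-call parity: C - P = S_0 * exp(-qT) - K * exp(-rT).
S_0 * exp(-qT) = 1.0300 * 1.00000000 = 1.03000000
K * exp(-rT) = 1.0300 * 0.99004983 = 1.01975133
C = P + S*exp(-qT) - K*exp(-rT)
C = 0.0319 + 1.03000000 - 1.01975133 = 0.0421

Answer: Call price = 0.0421


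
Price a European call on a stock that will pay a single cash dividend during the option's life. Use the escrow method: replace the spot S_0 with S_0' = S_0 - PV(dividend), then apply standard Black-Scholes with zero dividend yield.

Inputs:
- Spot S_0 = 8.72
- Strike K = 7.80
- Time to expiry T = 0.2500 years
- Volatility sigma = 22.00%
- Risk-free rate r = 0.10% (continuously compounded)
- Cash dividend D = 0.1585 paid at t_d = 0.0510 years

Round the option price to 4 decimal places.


Answer: Price = 0.8624

Derivation:
PV(D) = D * exp(-r * t_d) = 0.1585 * 0.99994900 = 0.15849192
S_0' = S_0 - PV(D) = 8.7200 - 0.15849192 = 8.56150808
d1 = (ln(S_0'/K) + (r + sigma^2/2)*T) / (sigma*sqrt(T)) = 0.90411472
d2 = d1 - sigma*sqrt(T) = 0.79411472
exp(-rT) = 0.99975003
N(d1) = 0.81703271; N(d2) = 0.78643567
C = S_0' * N(d1) - K * exp(-rT) * N(d2) = 8.56150808 * 0.81703271 - 7.8000 * 0.99975003 * 0.78643567 = 0.8624


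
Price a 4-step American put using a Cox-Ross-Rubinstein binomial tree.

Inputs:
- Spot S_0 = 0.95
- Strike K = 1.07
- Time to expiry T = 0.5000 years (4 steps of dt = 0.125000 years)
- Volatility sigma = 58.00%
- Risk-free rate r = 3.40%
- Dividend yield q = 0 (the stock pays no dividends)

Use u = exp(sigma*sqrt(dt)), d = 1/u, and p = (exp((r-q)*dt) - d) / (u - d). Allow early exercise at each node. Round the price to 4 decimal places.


Answer: Price = V(0,0) = 0.2278

Derivation:
dt = T/N = 0.125000
u = exp(sigma*sqrt(dt)) = 1.227600; d = 1/u = 0.814598
p = (exp((r-q)*dt) - d) / (u - d) = 0.459226
Discount per step: exp(-r*dt) = 0.995759
Stock lattice S(k, i) with i counting down-moves:
  k=0: S(0,0) = 0.9500
  k=1: S(1,0) = 1.1662; S(1,1) = 0.7739
  k=2: S(2,0) = 1.4317; S(2,1) = 0.9500; S(2,2) = 0.6304
  k=3: S(3,0) = 1.7575; S(3,1) = 1.1662; S(3,2) = 0.7739; S(3,3) = 0.5135
  k=4: S(4,0) = 2.1575; S(4,1) = 1.4317; S(4,2) = 0.9500; S(4,3) = 0.6304; S(4,4) = 0.4183
Terminal payoffs V(N, i) = max(K - S_T, 0):
  V(4,0) = 0.000000; V(4,1) = 0.000000; V(4,2) = 0.120000; V(4,3) = 0.439609; V(4,4) = 0.651692
Backward induction: V(k, i) = exp(-r*dt) * [p * V(k+1, i) + (1-p) * V(k+1, i+1)]; then take max(V_cont, immediate exercise) for American.
  V(3,0) = exp(-r*dt) * [p*0.000000 + (1-p)*0.000000] = 0.000000; exercise = 0.000000; V(3,0) = max -> 0.000000
  V(3,1) = exp(-r*dt) * [p*0.000000 + (1-p)*0.120000] = 0.064618; exercise = 0.000000; V(3,1) = max -> 0.064618
  V(3,2) = exp(-r*dt) * [p*0.120000 + (1-p)*0.439609] = 0.291594; exercise = 0.296132; V(3,2) = max -> 0.296132
  V(3,3) = exp(-r*dt) * [p*0.439609 + (1-p)*0.651692] = 0.551947; exercise = 0.556485; V(3,3) = max -> 0.556485
  V(2,0) = exp(-r*dt) * [p*0.000000 + (1-p)*0.064618] = 0.034795; exercise = 0.000000; V(2,0) = max -> 0.034795
  V(2,1) = exp(-r*dt) * [p*0.064618 + (1-p)*0.296132] = 0.189010; exercise = 0.120000; V(2,1) = max -> 0.189010
  V(2,2) = exp(-r*dt) * [p*0.296132 + (1-p)*0.556485] = 0.435071; exercise = 0.439609; V(2,2) = max -> 0.439609
  V(1,0) = exp(-r*dt) * [p*0.034795 + (1-p)*0.189010] = 0.117689; exercise = 0.000000; V(1,0) = max -> 0.117689
  V(1,1) = exp(-r*dt) * [p*0.189010 + (1-p)*0.439609] = 0.323151; exercise = 0.296132; V(1,1) = max -> 0.323151
  V(0,0) = exp(-r*dt) * [p*0.117689 + (1-p)*0.323151] = 0.227827; exercise = 0.120000; V(0,0) = max -> 0.227827


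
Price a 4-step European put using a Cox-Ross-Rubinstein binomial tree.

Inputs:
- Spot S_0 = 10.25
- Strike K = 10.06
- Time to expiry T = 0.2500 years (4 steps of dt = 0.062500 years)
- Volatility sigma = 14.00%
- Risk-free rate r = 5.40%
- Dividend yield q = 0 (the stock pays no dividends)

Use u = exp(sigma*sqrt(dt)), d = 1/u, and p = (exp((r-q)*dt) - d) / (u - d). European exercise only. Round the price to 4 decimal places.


Answer: Price = V(0,0) = 0.1555

Derivation:
dt = T/N = 0.062500
u = exp(sigma*sqrt(dt)) = 1.035620; d = 1/u = 0.965605
p = (exp((r-q)*dt) - d) / (u - d) = 0.539537
Discount per step: exp(-r*dt) = 0.996631
Stock lattice S(k, i) with i counting down-moves:
  k=0: S(0,0) = 10.2500
  k=1: S(1,0) = 10.6151; S(1,1) = 9.8975
  k=2: S(2,0) = 10.9932; S(2,1) = 10.2500; S(2,2) = 9.5570
  k=3: S(3,0) = 11.3848; S(3,1) = 10.6151; S(3,2) = 9.8975; S(3,3) = 9.2283
  k=4: S(4,0) = 11.7903; S(4,1) = 10.9932; S(4,2) = 10.2500; S(4,3) = 9.5570; S(4,4) = 8.9109
Terminal payoffs V(N, i) = max(K - S_T, 0):
  V(4,0) = 0.000000; V(4,1) = 0.000000; V(4,2) = 0.000000; V(4,3) = 0.502963; V(4,4) = 1.149078
Backward induction: V(k, i) = exp(-r*dt) * [p * V(k+1, i) + (1-p) * V(k+1, i+1)].
  V(3,0) = exp(-r*dt) * [p*0.000000 + (1-p)*0.000000] = 0.000000
  V(3,1) = exp(-r*dt) * [p*0.000000 + (1-p)*0.000000] = 0.000000
  V(3,2) = exp(-r*dt) * [p*0.000000 + (1-p)*0.502963] = 0.230816
  V(3,3) = exp(-r*dt) * [p*0.502963 + (1-p)*1.149078] = 0.797778
  V(2,0) = exp(-r*dt) * [p*0.000000 + (1-p)*0.000000] = 0.000000
  V(2,1) = exp(-r*dt) * [p*0.000000 + (1-p)*0.230816] = 0.105924
  V(2,2) = exp(-r*dt) * [p*0.230816 + (1-p)*0.797778] = 0.490224
  V(1,0) = exp(-r*dt) * [p*0.000000 + (1-p)*0.105924] = 0.048610
  V(1,1) = exp(-r*dt) * [p*0.105924 + (1-p)*0.490224] = 0.281927
  V(0,0) = exp(-r*dt) * [p*0.048610 + (1-p)*0.281927] = 0.155518


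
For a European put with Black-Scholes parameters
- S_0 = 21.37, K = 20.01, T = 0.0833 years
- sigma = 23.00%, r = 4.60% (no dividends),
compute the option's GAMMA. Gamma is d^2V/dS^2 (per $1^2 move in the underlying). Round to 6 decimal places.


Answer: Gamma = 0.156703

Derivation:
d1 = 1.0814830092; d2 = 1.0151010086
phi(d1) = 0.2222969268; exp(-qT) = 1.0000000000; exp(-rT) = 0.9961755320
Gamma = exp(-qT) * phi(d1) / (S * sigma * sqrt(T)) = 1.0000000000 * 0.2222969268 / (21.3700 * 0.2300 * 0.2886173938) = 0.156703


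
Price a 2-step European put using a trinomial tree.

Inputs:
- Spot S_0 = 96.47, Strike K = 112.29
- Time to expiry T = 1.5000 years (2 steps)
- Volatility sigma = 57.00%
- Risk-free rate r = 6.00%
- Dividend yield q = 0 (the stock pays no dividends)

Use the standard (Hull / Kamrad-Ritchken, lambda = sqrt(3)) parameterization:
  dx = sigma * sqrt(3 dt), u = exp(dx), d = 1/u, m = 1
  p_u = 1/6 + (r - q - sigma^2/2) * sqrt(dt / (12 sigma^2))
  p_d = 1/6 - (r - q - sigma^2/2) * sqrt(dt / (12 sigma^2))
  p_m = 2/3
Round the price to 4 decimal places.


Answer: Price = V(0,0) = 29.4271

Derivation:
dt = T/N = 0.750000; dx = sigma*sqrt(3*dt) = 0.855000
u = exp(dx) = 2.351374; d = 1/u = 0.425283
p_u = 0.121732, p_m = 0.666667, p_d = 0.211601
Discount per step: exp(-r*dt) = 0.955997
Stock lattice S(k, j) with j the centered position index:
  k=0: S(0,+0) = 96.4700
  k=1: S(1,-1) = 41.0271; S(1,+0) = 96.4700; S(1,+1) = 226.8371
  k=2: S(2,-2) = 17.4481; S(2,-1) = 41.0271; S(2,+0) = 96.4700; S(2,+1) = 226.8371; S(2,+2) = 533.3789
Terminal payoffs V(N, j) = max(K - S_T, 0):
  V(2,-2) = 94.841877; V(2,-1) = 71.262931; V(2,+0) = 15.820000; V(2,+1) = 0.000000; V(2,+2) = 0.000000
Backward induction: V(k, j) = exp(-r*dt) * [p_u * V(k+1, j+1) + p_m * V(k+1, j) + p_d * V(k+1, j-1)]
  V(1,-1) = exp(-r*dt) * [p_u*15.820000 + p_m*71.262931 + p_d*94.841877] = 66.444743
  V(1,+0) = exp(-r*dt) * [p_u*0.000000 + p_m*15.820000 + p_d*71.262931] = 24.498358
  V(1,+1) = exp(-r*dt) * [p_u*0.000000 + p_m*0.000000 + p_d*15.820000] = 3.200226
  V(0,+0) = exp(-r*dt) * [p_u*3.200226 + p_m*24.498358 + p_d*66.444743] = 29.427109


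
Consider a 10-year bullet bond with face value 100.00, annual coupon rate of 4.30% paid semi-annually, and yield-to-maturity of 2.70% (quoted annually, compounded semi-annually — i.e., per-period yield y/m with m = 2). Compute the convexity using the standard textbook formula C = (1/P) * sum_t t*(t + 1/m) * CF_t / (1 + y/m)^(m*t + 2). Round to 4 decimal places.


Answer: Convexity = 80.1567

Derivation:
Coupon per period c = face * coupon_rate / m = 2.150000
Periods per year m = 2; per-period yield y/m = 0.013500
Number of cashflows N = 20
Cashflows (t years, CF_t, discount factor 1/(1+y/m)^(m*t), PV):
  t = 0.5000: CF_t = 2.150000, DF = 0.986680, PV = 2.121362
  t = 1.0000: CF_t = 2.150000, DF = 0.973537, PV = 2.093105
  t = 1.5000: CF_t = 2.150000, DF = 0.960569, PV = 2.065224
  t = 2.0000: CF_t = 2.150000, DF = 0.947774, PV = 2.037715
  t = 2.5000: CF_t = 2.150000, DF = 0.935150, PV = 2.010572
  t = 3.0000: CF_t = 2.150000, DF = 0.922694, PV = 1.983791
  t = 3.5000: CF_t = 2.150000, DF = 0.910403, PV = 1.957367
  t = 4.0000: CF_t = 2.150000, DF = 0.898276, PV = 1.931294
  t = 4.5000: CF_t = 2.150000, DF = 0.886311, PV = 1.905569
  t = 5.0000: CF_t = 2.150000, DF = 0.874505, PV = 1.880186
  t = 5.5000: CF_t = 2.150000, DF = 0.862857, PV = 1.855142
  t = 6.0000: CF_t = 2.150000, DF = 0.851363, PV = 1.830431
  t = 6.5000: CF_t = 2.150000, DF = 0.840023, PV = 1.806050
  t = 7.0000: CF_t = 2.150000, DF = 0.828834, PV = 1.781993
  t = 7.5000: CF_t = 2.150000, DF = 0.817794, PV = 1.758256
  t = 8.0000: CF_t = 2.150000, DF = 0.806900, PV = 1.734836
  t = 8.5000: CF_t = 2.150000, DF = 0.796152, PV = 1.711728
  t = 9.0000: CF_t = 2.150000, DF = 0.785547, PV = 1.688927
  t = 9.5000: CF_t = 2.150000, DF = 0.775084, PV = 1.666430
  t = 10.0000: CF_t = 102.150000, DF = 0.764760, PV = 78.120194
Price P = sum_t PV_t = 113.940172
Convexity numerator sum_t t*(t + 1/m) * CF_t / (1+y/m)^(m*t + 2):
  t = 0.5000: term = 1.032612
  t = 1.0000: term = 3.056573
  t = 1.5000: term = 6.031717
  t = 2.0000: term = 9.918956
  t = 2.5000: term = 14.680250
  t = 3.0000: term = 20.278589
  t = 3.5000: term = 26.677966
  t = 4.0000: term = 33.843357
  t = 4.5000: term = 41.740697
  t = 5.0000: term = 50.336860
  t = 5.5000: term = 59.599636
  t = 6.0000: term = 69.497715
  t = 6.5000: term = 80.000658
  t = 7.0000: term = 91.078887
  t = 7.5000: term = 102.703657
  t = 8.0000: term = 114.847043
  t = 8.5000: term = 127.481918
  t = 9.0000: term = 140.581934
  t = 9.5000: term = 154.121509
  t = 10.0000: term = 7985.554967
Convexity = (1/P) * sum = 9133.065500 / 113.940172 = 80.156677


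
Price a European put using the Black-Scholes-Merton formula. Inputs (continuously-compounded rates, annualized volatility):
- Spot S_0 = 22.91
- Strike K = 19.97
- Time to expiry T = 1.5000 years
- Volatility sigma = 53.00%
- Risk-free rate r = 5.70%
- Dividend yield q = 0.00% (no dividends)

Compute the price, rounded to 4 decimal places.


Answer: Price = 3.2538

Derivation:
d1 = (ln(S/K) + (r - q + 0.5*sigma^2) * T) / (sigma * sqrt(T)) = 0.66785931
d2 = d1 - sigma * sqrt(T) = 0.01874453
exp(-rT) = 0.91805314; exp(-qT) = 1.00000000
P = K * exp(-rT) * N(-d2) - S_0 * exp(-qT) * N(-d1)
N(-d1) = 0.25211170; N(-d2) = 0.49252245
P = 19.9700 * 0.91805314 * 0.49252245 - 22.9100 * 1.00000000 * 0.25211170 = 3.2538


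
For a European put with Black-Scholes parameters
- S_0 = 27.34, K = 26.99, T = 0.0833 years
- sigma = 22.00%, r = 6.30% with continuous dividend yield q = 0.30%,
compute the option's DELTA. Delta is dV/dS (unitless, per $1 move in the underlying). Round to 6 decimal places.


d1 = 0.3133790884; d2 = 0.2498832617
phi(d1) = 0.3798261011; exp(-qT) = 0.9997501312; exp(-rT) = 0.9947658462
N(-d1) = 0.3769963349
Delta = -exp(-qT) * N(-d1) = -0.9997501312 * 0.3769963349 = -0.376902

Answer: Delta = -0.376902


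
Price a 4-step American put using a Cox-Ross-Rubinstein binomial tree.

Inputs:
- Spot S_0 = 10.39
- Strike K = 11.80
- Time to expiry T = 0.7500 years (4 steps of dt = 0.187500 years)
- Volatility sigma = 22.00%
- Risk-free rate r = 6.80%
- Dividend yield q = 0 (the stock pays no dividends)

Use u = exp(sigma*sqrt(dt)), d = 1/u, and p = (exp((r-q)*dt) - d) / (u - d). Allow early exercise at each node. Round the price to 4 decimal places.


dt = T/N = 0.187500
u = exp(sigma*sqrt(dt)) = 1.099948; d = 1/u = 0.909134
p = (exp((r-q)*dt) - d) / (u - d) = 0.543449
Discount per step: exp(-r*dt) = 0.987331
Stock lattice S(k, i) with i counting down-moves:
  k=0: S(0,0) = 10.3900
  k=1: S(1,0) = 11.4285; S(1,1) = 9.4459
  k=2: S(2,0) = 12.5707; S(2,1) = 10.3900; S(2,2) = 8.5876
  k=3: S(3,0) = 13.8271; S(3,1) = 11.4285; S(3,2) = 9.4459; S(3,3) = 7.8073
  k=4: S(4,0) = 15.2091; S(4,1) = 12.5707; S(4,2) = 10.3900; S(4,3) = 8.5876; S(4,4) = 7.0979
Terminal payoffs V(N, i) = max(K - S_T, 0):
  V(4,0) = 0.000000; V(4,1) = 0.000000; V(4,2) = 1.410000; V(4,3) = 3.212409; V(4,4) = 4.702145
Backward induction: V(k, i) = exp(-r*dt) * [p * V(k+1, i) + (1-p) * V(k+1, i+1)]; then take max(V_cont, immediate exercise) for American.
  V(3,0) = exp(-r*dt) * [p*0.000000 + (1-p)*0.000000] = 0.000000; exercise = 0.000000; V(3,0) = max -> 0.000000
  V(3,1) = exp(-r*dt) * [p*0.000000 + (1-p)*1.410000] = 0.635581; exercise = 0.371542; V(3,1) = max -> 0.635581
  V(3,2) = exp(-r*dt) * [p*1.410000 + (1-p)*3.212409] = 2.204603; exercise = 2.354098; V(3,2) = max -> 2.354098
  V(3,3) = exp(-r*dt) * [p*3.212409 + (1-p)*4.702145] = 3.843235; exercise = 3.992729; V(3,3) = max -> 3.992729
  V(2,0) = exp(-r*dt) * [p*0.000000 + (1-p)*0.635581] = 0.286499; exercise = 0.000000; V(2,0) = max -> 0.286499
  V(2,1) = exp(-r*dt) * [p*0.635581 + (1-p)*2.354098] = 1.402179; exercise = 1.410000; V(2,1) = max -> 1.410000
  V(2,2) = exp(-r*dt) * [p*2.354098 + (1-p)*3.992729] = 3.062914; exercise = 3.212409; V(2,2) = max -> 3.212409
  V(1,0) = exp(-r*dt) * [p*0.286499 + (1-p)*1.410000] = 0.789306; exercise = 0.371542; V(1,0) = max -> 0.789306
  V(1,1) = exp(-r*dt) * [p*1.410000 + (1-p)*3.212409] = 2.204603; exercise = 2.354098; V(1,1) = max -> 2.354098
  V(0,0) = exp(-r*dt) * [p*0.789306 + (1-p)*2.354098] = 1.484663; exercise = 1.410000; V(0,0) = max -> 1.484663

Answer: Price = V(0,0) = 1.4847


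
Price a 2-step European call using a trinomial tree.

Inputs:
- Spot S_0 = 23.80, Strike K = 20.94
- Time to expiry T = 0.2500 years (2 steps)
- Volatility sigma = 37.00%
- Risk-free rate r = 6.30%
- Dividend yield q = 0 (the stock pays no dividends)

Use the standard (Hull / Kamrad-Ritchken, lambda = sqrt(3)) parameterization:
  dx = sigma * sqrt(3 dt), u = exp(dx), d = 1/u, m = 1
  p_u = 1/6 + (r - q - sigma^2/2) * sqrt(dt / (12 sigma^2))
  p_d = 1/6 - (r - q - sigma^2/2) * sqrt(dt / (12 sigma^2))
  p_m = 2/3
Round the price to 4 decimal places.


Answer: Price = V(0,0) = 3.7828

Derivation:
dt = T/N = 0.125000; dx = sigma*sqrt(3*dt) = 0.226578
u = exp(dx) = 1.254300; d = 1/u = 0.797257
p_u = 0.165163, p_m = 0.666667, p_d = 0.168170
Discount per step: exp(-r*dt) = 0.992156
Stock lattice S(k, j) with j the centered position index:
  k=0: S(0,+0) = 23.8000
  k=1: S(1,-1) = 18.9747; S(1,+0) = 23.8000; S(1,+1) = 29.8523
  k=2: S(2,-2) = 15.1277; S(2,-1) = 18.9747; S(2,+0) = 23.8000; S(2,+1) = 29.8523; S(2,+2) = 37.4438
Terminal payoffs V(N, j) = max(S_T - K, 0):
  V(2,-2) = 0.000000; V(2,-1) = 0.000000; V(2,+0) = 2.860000; V(2,+1) = 8.912345; V(2,+2) = 16.503802
Backward induction: V(k, j) = exp(-r*dt) * [p_u * V(k+1, j+1) + p_m * V(k+1, j) + p_d * V(k+1, j-1)]
  V(1,-1) = exp(-r*dt) * [p_u*2.860000 + p_m*0.000000 + p_d*0.000000] = 0.468662
  V(1,+0) = exp(-r*dt) * [p_u*8.912345 + p_m*2.860000 + p_d*0.000000] = 3.352157
  V(1,+1) = exp(-r*dt) * [p_u*16.503802 + p_m*8.912345 + p_d*2.860000] = 9.076592
  V(0,+0) = exp(-r*dt) * [p_u*9.076592 + p_m*3.352157 + p_d*0.468662] = 3.782799


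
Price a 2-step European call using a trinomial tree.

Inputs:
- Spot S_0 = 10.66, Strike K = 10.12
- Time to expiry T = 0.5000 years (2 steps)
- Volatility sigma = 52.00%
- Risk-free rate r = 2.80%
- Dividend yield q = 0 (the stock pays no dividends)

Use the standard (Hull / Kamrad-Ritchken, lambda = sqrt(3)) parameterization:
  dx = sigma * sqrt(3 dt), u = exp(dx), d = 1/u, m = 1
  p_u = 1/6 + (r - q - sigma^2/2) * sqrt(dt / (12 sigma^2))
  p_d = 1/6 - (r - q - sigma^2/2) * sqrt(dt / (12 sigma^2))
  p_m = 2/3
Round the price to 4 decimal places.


Answer: Price = V(0,0) = 1.7520

Derivation:
dt = T/N = 0.250000; dx = sigma*sqrt(3*dt) = 0.450333
u = exp(dx) = 1.568835; d = 1/u = 0.637416
p_u = 0.136911, p_m = 0.666667, p_d = 0.196422
Discount per step: exp(-r*dt) = 0.993024
Stock lattice S(k, j) with j the centered position index:
  k=0: S(0,+0) = 10.6600
  k=1: S(1,-1) = 6.7949; S(1,+0) = 10.6600; S(1,+1) = 16.7238
  k=2: S(2,-2) = 4.3311; S(2,-1) = 6.7949; S(2,+0) = 10.6600; S(2,+1) = 16.7238; S(2,+2) = 26.2368
Terminal payoffs V(N, j) = max(S_T - K, 0):
  V(2,-2) = 0.000000; V(2,-1) = 0.000000; V(2,+0) = 0.540000; V(2,+1) = 6.603779; V(2,+2) = 16.116848
Backward induction: V(k, j) = exp(-r*dt) * [p_u * V(k+1, j+1) + p_m * V(k+1, j) + p_d * V(k+1, j-1)]
  V(1,-1) = exp(-r*dt) * [p_u*0.540000 + p_m*0.000000 + p_d*0.000000] = 0.073416
  V(1,+0) = exp(-r*dt) * [p_u*6.603779 + p_m*0.540000 + p_d*0.000000] = 1.255312
  V(1,+1) = exp(-r*dt) * [p_u*16.116848 + p_m*6.603779 + p_d*0.540000] = 6.668318
  V(0,+0) = exp(-r*dt) * [p_u*6.668318 + p_m*1.255312 + p_d*0.073416] = 1.751954


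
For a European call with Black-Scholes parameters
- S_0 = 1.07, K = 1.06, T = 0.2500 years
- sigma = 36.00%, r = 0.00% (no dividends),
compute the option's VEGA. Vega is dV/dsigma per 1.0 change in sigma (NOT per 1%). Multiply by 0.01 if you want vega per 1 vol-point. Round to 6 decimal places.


Answer: Vega = 0.211288

Derivation:
d1 = 0.1421652242; d2 = -0.0378347758
phi(d1) = 0.3949310806; exp(-qT) = 1.0000000000; exp(-rT) = 1.0000000000
Vega = S * exp(-qT) * phi(d1) * sqrt(T) = 1.0700 * 1.0000000000 * 0.3949310806 * 0.5000000000 = 0.211288


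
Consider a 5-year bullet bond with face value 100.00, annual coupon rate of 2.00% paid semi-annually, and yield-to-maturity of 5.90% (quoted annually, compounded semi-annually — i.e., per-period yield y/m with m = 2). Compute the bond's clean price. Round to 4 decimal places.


Coupon per period c = face * coupon_rate / m = 1.000000
Periods per year m = 2; per-period yield y/m = 0.029500
Number of cashflows N = 10
Cashflows (t years, CF_t, discount factor 1/(1+y/m)^(m*t), PV):
  t = 0.5000: CF_t = 1.000000, DF = 0.971345, PV = 0.971345
  t = 1.0000: CF_t = 1.000000, DF = 0.943512, PV = 0.943512
  t = 1.5000: CF_t = 1.000000, DF = 0.916476, PV = 0.916476
  t = 2.0000: CF_t = 1.000000, DF = 0.890214, PV = 0.890214
  t = 2.5000: CF_t = 1.000000, DF = 0.864706, PV = 0.864706
  t = 3.0000: CF_t = 1.000000, DF = 0.839928, PV = 0.839928
  t = 3.5000: CF_t = 1.000000, DF = 0.815860, PV = 0.815860
  t = 4.0000: CF_t = 1.000000, DF = 0.792482, PV = 0.792482
  t = 4.5000: CF_t = 1.000000, DF = 0.769773, PV = 0.769773
  t = 5.0000: CF_t = 101.000000, DF = 0.747716, PV = 75.519284
Price P = sum_t PV_t = 83.323579

Answer: Price = 83.3236


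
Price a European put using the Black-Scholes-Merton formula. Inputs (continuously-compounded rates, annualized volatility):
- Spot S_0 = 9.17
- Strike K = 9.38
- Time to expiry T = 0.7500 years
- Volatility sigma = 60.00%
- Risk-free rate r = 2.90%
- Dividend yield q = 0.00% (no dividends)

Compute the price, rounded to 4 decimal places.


Answer: Price = 1.8847

Derivation:
d1 = (ln(S/K) + (r - q + 0.5*sigma^2) * T) / (sigma * sqrt(T)) = 0.25809005
d2 = d1 - sigma * sqrt(T) = -0.26152519
exp(-rT) = 0.97848483; exp(-qT) = 1.00000000
P = K * exp(-rT) * N(-d2) - S_0 * exp(-qT) * N(-d1)
N(-d1) = 0.39816871; N(-d2) = 0.60315624
P = 9.3800 * 0.97848483 * 0.60315624 - 9.1700 * 1.00000000 * 0.39816871 = 1.8847


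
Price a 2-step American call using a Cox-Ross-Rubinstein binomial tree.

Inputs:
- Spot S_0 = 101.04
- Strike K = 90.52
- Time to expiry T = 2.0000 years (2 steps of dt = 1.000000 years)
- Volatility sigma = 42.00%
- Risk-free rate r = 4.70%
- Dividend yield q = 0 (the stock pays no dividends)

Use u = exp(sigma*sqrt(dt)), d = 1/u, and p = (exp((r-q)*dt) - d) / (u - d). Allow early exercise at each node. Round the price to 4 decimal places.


Answer: Price = V(0,0) = 31.4546

Derivation:
dt = T/N = 1.000000
u = exp(sigma*sqrt(dt)) = 1.521962; d = 1/u = 0.657047
p = (exp((r-q)*dt) - d) / (u - d) = 0.452155
Discount per step: exp(-r*dt) = 0.954087
Stock lattice S(k, i) with i counting down-moves:
  k=0: S(0,0) = 101.0400
  k=1: S(1,0) = 153.7790; S(1,1) = 66.3880
  k=2: S(2,0) = 234.0457; S(2,1) = 101.0400; S(2,2) = 43.6200
Terminal payoffs V(N, i) = max(S_T - K, 0):
  V(2,0) = 143.525719; V(2,1) = 10.520000; V(2,2) = 0.000000
Backward induction: V(k, i) = exp(-r*dt) * [p * V(k+1, i) + (1-p) * V(k+1, i+1)]; then take max(V_cont, immediate exercise) for American.
  V(1,0) = exp(-r*dt) * [p*143.525719 + (1-p)*10.520000] = 67.415004; exercise = 63.258996; V(1,0) = max -> 67.415004
  V(1,1) = exp(-r*dt) * [p*10.520000 + (1-p)*0.000000] = 4.538276; exercise = 0.000000; V(1,1) = max -> 4.538276
  V(0,0) = exp(-r*dt) * [p*67.415004 + (1-p)*4.538276] = 31.454619; exercise = 10.520000; V(0,0) = max -> 31.454619


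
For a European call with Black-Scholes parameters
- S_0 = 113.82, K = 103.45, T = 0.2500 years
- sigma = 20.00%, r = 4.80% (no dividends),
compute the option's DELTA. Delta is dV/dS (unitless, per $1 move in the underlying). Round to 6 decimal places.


Answer: Delta = 0.869769

Derivation:
d1 = 1.1252984898; d2 = 1.0252984898
phi(d1) = 0.2118054999; exp(-qT) = 1.0000000000; exp(-rT) = 0.9880717129
N(d1) = 0.8697687153
Delta = exp(-qT) * N(d1) = 1.0000000000 * 0.8697687153 = 0.869769


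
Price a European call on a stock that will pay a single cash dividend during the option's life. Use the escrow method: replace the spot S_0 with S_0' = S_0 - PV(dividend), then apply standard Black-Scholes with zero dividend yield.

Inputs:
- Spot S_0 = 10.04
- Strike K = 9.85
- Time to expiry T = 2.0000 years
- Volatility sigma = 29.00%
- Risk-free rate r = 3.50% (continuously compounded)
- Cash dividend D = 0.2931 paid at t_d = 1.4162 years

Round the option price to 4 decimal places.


Answer: Price = 1.8443

Derivation:
PV(D) = D * exp(-r * t_d) = 0.2931 * 0.95164140 = 0.27892609
S_0' = S_0 - PV(D) = 10.0400 - 0.27892609 = 9.76107391
d1 = (ln(S_0'/K) + (r + sigma^2/2)*T) / (sigma*sqrt(T)) = 0.35362891
d2 = d1 - sigma*sqrt(T) = -0.05649303
exp(-rT) = 0.93239382
N(d1) = 0.63819150; N(d2) = 0.47747453
C = S_0' * N(d1) - K * exp(-rT) * N(d2) = 9.76107391 * 0.63819150 - 9.8500 * 0.93239382 * 0.47747453 = 1.8443


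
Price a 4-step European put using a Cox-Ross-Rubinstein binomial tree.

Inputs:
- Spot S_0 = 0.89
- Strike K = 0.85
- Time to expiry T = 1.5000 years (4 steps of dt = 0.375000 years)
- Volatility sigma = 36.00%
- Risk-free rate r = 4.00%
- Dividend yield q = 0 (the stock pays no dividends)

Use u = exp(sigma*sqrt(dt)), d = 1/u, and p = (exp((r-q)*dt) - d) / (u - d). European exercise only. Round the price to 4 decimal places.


dt = T/N = 0.375000
u = exp(sigma*sqrt(dt)) = 1.246643; d = 1/u = 0.802154
p = (exp((r-q)*dt) - d) / (u - d) = 0.479110
Discount per step: exp(-r*dt) = 0.985112
Stock lattice S(k, i) with i counting down-moves:
  k=0: S(0,0) = 0.8900
  k=1: S(1,0) = 1.1095; S(1,1) = 0.7139
  k=2: S(2,0) = 1.3832; S(2,1) = 0.8900; S(2,2) = 0.5727
  k=3: S(3,0) = 1.7243; S(3,1) = 1.1095; S(3,2) = 0.7139; S(3,3) = 0.4594
  k=4: S(4,0) = 2.1496; S(4,1) = 1.3832; S(4,2) = 0.8900; S(4,3) = 0.5727; S(4,4) = 0.3685
Terminal payoffs V(N, i) = max(K - S_T, 0):
  V(4,0) = 0.000000; V(4,1) = 0.000000; V(4,2) = 0.000000; V(4,3) = 0.277328; V(4,4) = 0.481513
Backward induction: V(k, i) = exp(-r*dt) * [p * V(k+1, i) + (1-p) * V(k+1, i+1)].
  V(3,0) = exp(-r*dt) * [p*0.000000 + (1-p)*0.000000] = 0.000000
  V(3,1) = exp(-r*dt) * [p*0.000000 + (1-p)*0.000000] = 0.000000
  V(3,2) = exp(-r*dt) * [p*0.000000 + (1-p)*0.277328] = 0.142307
  V(3,3) = exp(-r*dt) * [p*0.277328 + (1-p)*0.481513] = 0.377974
  V(2,0) = exp(-r*dt) * [p*0.000000 + (1-p)*0.000000] = 0.000000
  V(2,1) = exp(-r*dt) * [p*0.000000 + (1-p)*0.142307] = 0.073023
  V(2,2) = exp(-r*dt) * [p*0.142307 + (1-p)*0.377974] = 0.261117
  V(1,0) = exp(-r*dt) * [p*0.000000 + (1-p)*0.073023] = 0.037470
  V(1,1) = exp(-r*dt) * [p*0.073023 + (1-p)*0.261117] = 0.168453
  V(0,0) = exp(-r*dt) * [p*0.037470 + (1-p)*0.168453] = 0.104125

Answer: Price = V(0,0) = 0.1041


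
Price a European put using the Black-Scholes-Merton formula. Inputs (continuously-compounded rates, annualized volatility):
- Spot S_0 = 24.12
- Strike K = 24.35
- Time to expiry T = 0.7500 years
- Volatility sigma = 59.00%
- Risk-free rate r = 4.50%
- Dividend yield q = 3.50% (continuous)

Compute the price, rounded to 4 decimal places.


Answer: Price = 4.7658

Derivation:
d1 = (ln(S/K) + (r - q + 0.5*sigma^2) * T) / (sigma * sqrt(T)) = 0.25158189
d2 = d1 - sigma * sqrt(T) = -0.25937310
exp(-rT) = 0.96681318; exp(-qT) = 0.97409154
P = K * exp(-rT) * N(-d2) - S_0 * exp(-qT) * N(-d1)
N(-d1) = 0.40068213; N(-d2) = 0.60232631
P = 24.3500 * 0.96681318 * 0.60232631 - 24.1200 * 0.97409154 * 0.40068213 = 4.7658
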